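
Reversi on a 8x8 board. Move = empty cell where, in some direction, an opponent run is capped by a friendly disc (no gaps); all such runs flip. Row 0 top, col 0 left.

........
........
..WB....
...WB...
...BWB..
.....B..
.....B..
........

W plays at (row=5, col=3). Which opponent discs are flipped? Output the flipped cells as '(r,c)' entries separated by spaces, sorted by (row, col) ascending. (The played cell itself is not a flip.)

Dir NW: first cell '.' (not opp) -> no flip
Dir N: opp run (4,3) capped by W -> flip
Dir NE: first cell 'W' (not opp) -> no flip
Dir W: first cell '.' (not opp) -> no flip
Dir E: first cell '.' (not opp) -> no flip
Dir SW: first cell '.' (not opp) -> no flip
Dir S: first cell '.' (not opp) -> no flip
Dir SE: first cell '.' (not opp) -> no flip

Answer: (4,3)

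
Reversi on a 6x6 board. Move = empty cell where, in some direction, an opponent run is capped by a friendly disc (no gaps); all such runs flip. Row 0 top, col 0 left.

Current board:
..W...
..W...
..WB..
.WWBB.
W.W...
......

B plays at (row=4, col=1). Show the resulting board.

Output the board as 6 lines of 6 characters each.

Place B at (4,1); scan 8 dirs for brackets.
Dir NW: first cell '.' (not opp) -> no flip
Dir N: opp run (3,1), next='.' -> no flip
Dir NE: opp run (3,2) capped by B -> flip
Dir W: opp run (4,0), next=edge -> no flip
Dir E: opp run (4,2), next='.' -> no flip
Dir SW: first cell '.' (not opp) -> no flip
Dir S: first cell '.' (not opp) -> no flip
Dir SE: first cell '.' (not opp) -> no flip
All flips: (3,2)

Answer: ..W...
..W...
..WB..
.WBBB.
WBW...
......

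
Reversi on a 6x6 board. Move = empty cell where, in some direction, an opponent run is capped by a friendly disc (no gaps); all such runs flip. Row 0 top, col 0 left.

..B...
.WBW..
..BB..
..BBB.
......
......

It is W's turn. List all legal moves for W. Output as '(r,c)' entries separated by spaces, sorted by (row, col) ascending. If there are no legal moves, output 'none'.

Answer: (3,1) (4,3) (4,4)

Derivation:
(0,1): no bracket -> illegal
(0,3): no bracket -> illegal
(1,4): no bracket -> illegal
(2,1): no bracket -> illegal
(2,4): no bracket -> illegal
(2,5): no bracket -> illegal
(3,1): flips 1 -> legal
(3,5): no bracket -> illegal
(4,1): no bracket -> illegal
(4,2): no bracket -> illegal
(4,3): flips 2 -> legal
(4,4): flips 2 -> legal
(4,5): no bracket -> illegal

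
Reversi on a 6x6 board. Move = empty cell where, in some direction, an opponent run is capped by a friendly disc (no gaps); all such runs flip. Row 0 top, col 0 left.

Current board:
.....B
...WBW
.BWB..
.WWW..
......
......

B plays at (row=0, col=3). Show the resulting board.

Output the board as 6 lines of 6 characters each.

Place B at (0,3); scan 8 dirs for brackets.
Dir NW: edge -> no flip
Dir N: edge -> no flip
Dir NE: edge -> no flip
Dir W: first cell '.' (not opp) -> no flip
Dir E: first cell '.' (not opp) -> no flip
Dir SW: first cell '.' (not opp) -> no flip
Dir S: opp run (1,3) capped by B -> flip
Dir SE: first cell 'B' (not opp) -> no flip
All flips: (1,3)

Answer: ...B.B
...BBW
.BWB..
.WWW..
......
......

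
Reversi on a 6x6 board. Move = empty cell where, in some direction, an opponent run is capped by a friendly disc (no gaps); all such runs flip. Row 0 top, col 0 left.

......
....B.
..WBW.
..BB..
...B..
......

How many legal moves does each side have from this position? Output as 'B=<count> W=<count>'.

-- B to move --
(1,1): flips 1 -> legal
(1,2): flips 1 -> legal
(1,3): no bracket -> illegal
(1,5): flips 1 -> legal
(2,1): flips 1 -> legal
(2,5): flips 1 -> legal
(3,1): no bracket -> illegal
(3,4): flips 1 -> legal
(3,5): no bracket -> illegal
B mobility = 6
-- W to move --
(0,3): no bracket -> illegal
(0,4): flips 1 -> legal
(0,5): no bracket -> illegal
(1,2): no bracket -> illegal
(1,3): no bracket -> illegal
(1,5): no bracket -> illegal
(2,1): no bracket -> illegal
(2,5): no bracket -> illegal
(3,1): no bracket -> illegal
(3,4): no bracket -> illegal
(4,1): no bracket -> illegal
(4,2): flips 2 -> legal
(4,4): flips 1 -> legal
(5,2): no bracket -> illegal
(5,3): no bracket -> illegal
(5,4): no bracket -> illegal
W mobility = 3

Answer: B=6 W=3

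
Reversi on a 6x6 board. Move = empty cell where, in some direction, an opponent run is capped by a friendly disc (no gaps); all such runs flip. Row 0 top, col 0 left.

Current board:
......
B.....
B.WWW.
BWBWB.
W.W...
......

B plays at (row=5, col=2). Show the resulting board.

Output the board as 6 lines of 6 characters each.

Answer: ......
B.....
B.WWW.
BWBWB.
W.B...
..B...

Derivation:
Place B at (5,2); scan 8 dirs for brackets.
Dir NW: first cell '.' (not opp) -> no flip
Dir N: opp run (4,2) capped by B -> flip
Dir NE: first cell '.' (not opp) -> no flip
Dir W: first cell '.' (not opp) -> no flip
Dir E: first cell '.' (not opp) -> no flip
Dir SW: edge -> no flip
Dir S: edge -> no flip
Dir SE: edge -> no flip
All flips: (4,2)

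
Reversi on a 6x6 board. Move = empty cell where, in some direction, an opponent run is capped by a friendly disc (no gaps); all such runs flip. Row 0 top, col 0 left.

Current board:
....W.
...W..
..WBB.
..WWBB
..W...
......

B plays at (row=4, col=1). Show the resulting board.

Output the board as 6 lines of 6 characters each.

Answer: ....W.
...W..
..WBB.
..BWBB
.BW...
......

Derivation:
Place B at (4,1); scan 8 dirs for brackets.
Dir NW: first cell '.' (not opp) -> no flip
Dir N: first cell '.' (not opp) -> no flip
Dir NE: opp run (3,2) capped by B -> flip
Dir W: first cell '.' (not opp) -> no flip
Dir E: opp run (4,2), next='.' -> no flip
Dir SW: first cell '.' (not opp) -> no flip
Dir S: first cell '.' (not opp) -> no flip
Dir SE: first cell '.' (not opp) -> no flip
All flips: (3,2)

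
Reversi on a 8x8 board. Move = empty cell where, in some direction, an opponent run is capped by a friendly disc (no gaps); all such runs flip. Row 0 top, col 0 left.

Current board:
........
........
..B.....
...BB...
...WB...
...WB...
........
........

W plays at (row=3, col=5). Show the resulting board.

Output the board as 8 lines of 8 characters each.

Place W at (3,5); scan 8 dirs for brackets.
Dir NW: first cell '.' (not opp) -> no flip
Dir N: first cell '.' (not opp) -> no flip
Dir NE: first cell '.' (not opp) -> no flip
Dir W: opp run (3,4) (3,3), next='.' -> no flip
Dir E: first cell '.' (not opp) -> no flip
Dir SW: opp run (4,4) capped by W -> flip
Dir S: first cell '.' (not opp) -> no flip
Dir SE: first cell '.' (not opp) -> no flip
All flips: (4,4)

Answer: ........
........
..B.....
...BBW..
...WW...
...WB...
........
........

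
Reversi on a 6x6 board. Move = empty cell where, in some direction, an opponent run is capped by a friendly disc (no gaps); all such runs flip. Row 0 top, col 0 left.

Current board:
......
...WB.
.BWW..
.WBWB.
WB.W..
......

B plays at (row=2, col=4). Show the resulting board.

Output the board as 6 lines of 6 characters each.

Place B at (2,4); scan 8 dirs for brackets.
Dir NW: opp run (1,3), next='.' -> no flip
Dir N: first cell 'B' (not opp) -> no flip
Dir NE: first cell '.' (not opp) -> no flip
Dir W: opp run (2,3) (2,2) capped by B -> flip
Dir E: first cell '.' (not opp) -> no flip
Dir SW: opp run (3,3), next='.' -> no flip
Dir S: first cell 'B' (not opp) -> no flip
Dir SE: first cell '.' (not opp) -> no flip
All flips: (2,2) (2,3)

Answer: ......
...WB.
.BBBB.
.WBWB.
WB.W..
......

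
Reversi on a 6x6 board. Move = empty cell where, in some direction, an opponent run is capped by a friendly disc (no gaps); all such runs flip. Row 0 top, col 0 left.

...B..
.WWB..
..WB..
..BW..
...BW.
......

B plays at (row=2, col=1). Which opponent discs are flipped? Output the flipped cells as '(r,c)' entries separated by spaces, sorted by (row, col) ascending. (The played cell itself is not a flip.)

Dir NW: first cell '.' (not opp) -> no flip
Dir N: opp run (1,1), next='.' -> no flip
Dir NE: opp run (1,2) capped by B -> flip
Dir W: first cell '.' (not opp) -> no flip
Dir E: opp run (2,2) capped by B -> flip
Dir SW: first cell '.' (not opp) -> no flip
Dir S: first cell '.' (not opp) -> no flip
Dir SE: first cell 'B' (not opp) -> no flip

Answer: (1,2) (2,2)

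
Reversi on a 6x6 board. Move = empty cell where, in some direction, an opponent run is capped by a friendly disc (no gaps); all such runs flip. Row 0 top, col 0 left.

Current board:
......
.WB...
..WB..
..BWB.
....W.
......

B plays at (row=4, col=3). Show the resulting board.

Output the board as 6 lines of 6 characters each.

Answer: ......
.WB...
..WB..
..BBB.
...BW.
......

Derivation:
Place B at (4,3); scan 8 dirs for brackets.
Dir NW: first cell 'B' (not opp) -> no flip
Dir N: opp run (3,3) capped by B -> flip
Dir NE: first cell 'B' (not opp) -> no flip
Dir W: first cell '.' (not opp) -> no flip
Dir E: opp run (4,4), next='.' -> no flip
Dir SW: first cell '.' (not opp) -> no flip
Dir S: first cell '.' (not opp) -> no flip
Dir SE: first cell '.' (not opp) -> no flip
All flips: (3,3)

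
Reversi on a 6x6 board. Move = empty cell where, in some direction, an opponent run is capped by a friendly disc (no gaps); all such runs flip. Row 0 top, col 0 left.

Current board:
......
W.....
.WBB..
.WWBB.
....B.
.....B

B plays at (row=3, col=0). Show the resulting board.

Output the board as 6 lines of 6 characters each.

Answer: ......
W.....
.WBB..
BBBBB.
....B.
.....B

Derivation:
Place B at (3,0); scan 8 dirs for brackets.
Dir NW: edge -> no flip
Dir N: first cell '.' (not opp) -> no flip
Dir NE: opp run (2,1), next='.' -> no flip
Dir W: edge -> no flip
Dir E: opp run (3,1) (3,2) capped by B -> flip
Dir SW: edge -> no flip
Dir S: first cell '.' (not opp) -> no flip
Dir SE: first cell '.' (not opp) -> no flip
All flips: (3,1) (3,2)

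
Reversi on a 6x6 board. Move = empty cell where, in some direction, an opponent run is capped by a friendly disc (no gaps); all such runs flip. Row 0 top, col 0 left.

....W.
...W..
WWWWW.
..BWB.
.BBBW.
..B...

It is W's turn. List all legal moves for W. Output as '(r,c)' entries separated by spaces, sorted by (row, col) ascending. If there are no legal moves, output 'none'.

(2,5): no bracket -> illegal
(3,0): no bracket -> illegal
(3,1): flips 1 -> legal
(3,5): flips 1 -> legal
(4,0): flips 3 -> legal
(4,5): flips 1 -> legal
(5,0): flips 2 -> legal
(5,1): flips 1 -> legal
(5,3): flips 1 -> legal
(5,4): flips 2 -> legal

Answer: (3,1) (3,5) (4,0) (4,5) (5,0) (5,1) (5,3) (5,4)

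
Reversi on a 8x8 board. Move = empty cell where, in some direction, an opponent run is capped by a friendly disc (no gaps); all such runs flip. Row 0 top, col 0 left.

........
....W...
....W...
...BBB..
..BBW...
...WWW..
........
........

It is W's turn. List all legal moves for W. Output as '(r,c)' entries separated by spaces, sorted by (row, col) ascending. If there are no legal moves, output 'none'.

(2,2): flips 1 -> legal
(2,3): flips 2 -> legal
(2,5): no bracket -> illegal
(2,6): flips 1 -> legal
(3,1): flips 1 -> legal
(3,2): flips 1 -> legal
(3,6): no bracket -> illegal
(4,1): flips 2 -> legal
(4,5): no bracket -> illegal
(4,6): flips 1 -> legal
(5,1): flips 2 -> legal
(5,2): no bracket -> illegal

Answer: (2,2) (2,3) (2,6) (3,1) (3,2) (4,1) (4,6) (5,1)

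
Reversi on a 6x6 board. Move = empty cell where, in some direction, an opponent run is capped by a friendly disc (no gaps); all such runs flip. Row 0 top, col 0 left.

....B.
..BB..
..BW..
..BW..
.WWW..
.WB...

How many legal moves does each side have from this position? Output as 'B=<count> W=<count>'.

Answer: B=8 W=7

Derivation:
-- B to move --
(1,4): flips 1 -> legal
(2,4): flips 1 -> legal
(3,0): flips 1 -> legal
(3,1): no bracket -> illegal
(3,4): flips 3 -> legal
(4,0): no bracket -> illegal
(4,4): flips 1 -> legal
(5,0): flips 2 -> legal
(5,3): flips 3 -> legal
(5,4): flips 1 -> legal
B mobility = 8
-- W to move --
(0,1): flips 1 -> legal
(0,2): flips 3 -> legal
(0,3): flips 1 -> legal
(0,5): no bracket -> illegal
(1,1): flips 1 -> legal
(1,4): no bracket -> illegal
(1,5): no bracket -> illegal
(2,1): flips 2 -> legal
(2,4): no bracket -> illegal
(3,1): flips 1 -> legal
(5,3): flips 1 -> legal
W mobility = 7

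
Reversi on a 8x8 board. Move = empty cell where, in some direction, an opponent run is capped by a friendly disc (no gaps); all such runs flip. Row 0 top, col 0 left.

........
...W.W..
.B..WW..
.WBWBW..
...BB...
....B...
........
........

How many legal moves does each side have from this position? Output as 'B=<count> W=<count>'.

-- B to move --
(0,2): no bracket -> illegal
(0,3): no bracket -> illegal
(0,4): no bracket -> illegal
(0,5): no bracket -> illegal
(0,6): no bracket -> illegal
(1,2): no bracket -> illegal
(1,4): flips 1 -> legal
(1,6): flips 1 -> legal
(2,0): no bracket -> illegal
(2,2): flips 1 -> legal
(2,3): flips 1 -> legal
(2,6): flips 1 -> legal
(3,0): flips 1 -> legal
(3,6): flips 1 -> legal
(4,0): no bracket -> illegal
(4,1): flips 1 -> legal
(4,2): no bracket -> illegal
(4,5): no bracket -> illegal
(4,6): no bracket -> illegal
B mobility = 8
-- W to move --
(1,0): no bracket -> illegal
(1,1): flips 1 -> legal
(1,2): no bracket -> illegal
(2,0): no bracket -> illegal
(2,2): no bracket -> illegal
(2,3): no bracket -> illegal
(3,0): no bracket -> illegal
(4,1): no bracket -> illegal
(4,2): no bracket -> illegal
(4,5): no bracket -> illegal
(5,2): flips 2 -> legal
(5,3): flips 2 -> legal
(5,5): flips 1 -> legal
(6,3): no bracket -> illegal
(6,4): flips 3 -> legal
(6,5): no bracket -> illegal
W mobility = 5

Answer: B=8 W=5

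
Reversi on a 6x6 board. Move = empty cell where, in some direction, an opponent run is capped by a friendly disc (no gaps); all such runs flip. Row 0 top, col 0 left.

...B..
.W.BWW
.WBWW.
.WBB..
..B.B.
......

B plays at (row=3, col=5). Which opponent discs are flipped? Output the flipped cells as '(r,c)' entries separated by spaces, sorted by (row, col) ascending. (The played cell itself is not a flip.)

Answer: (2,4)

Derivation:
Dir NW: opp run (2,4) capped by B -> flip
Dir N: first cell '.' (not opp) -> no flip
Dir NE: edge -> no flip
Dir W: first cell '.' (not opp) -> no flip
Dir E: edge -> no flip
Dir SW: first cell 'B' (not opp) -> no flip
Dir S: first cell '.' (not opp) -> no flip
Dir SE: edge -> no flip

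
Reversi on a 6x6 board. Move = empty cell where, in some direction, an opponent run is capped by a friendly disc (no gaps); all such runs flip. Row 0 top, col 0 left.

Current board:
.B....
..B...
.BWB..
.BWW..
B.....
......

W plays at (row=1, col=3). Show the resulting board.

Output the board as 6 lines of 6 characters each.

Answer: .B....
..BW..
.BWW..
.BWW..
B.....
......

Derivation:
Place W at (1,3); scan 8 dirs for brackets.
Dir NW: first cell '.' (not opp) -> no flip
Dir N: first cell '.' (not opp) -> no flip
Dir NE: first cell '.' (not opp) -> no flip
Dir W: opp run (1,2), next='.' -> no flip
Dir E: first cell '.' (not opp) -> no flip
Dir SW: first cell 'W' (not opp) -> no flip
Dir S: opp run (2,3) capped by W -> flip
Dir SE: first cell '.' (not opp) -> no flip
All flips: (2,3)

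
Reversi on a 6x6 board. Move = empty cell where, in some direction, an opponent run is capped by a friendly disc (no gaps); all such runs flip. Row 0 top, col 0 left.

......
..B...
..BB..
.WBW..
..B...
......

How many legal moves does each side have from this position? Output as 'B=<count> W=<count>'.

-- B to move --
(2,0): flips 1 -> legal
(2,1): no bracket -> illegal
(2,4): flips 1 -> legal
(3,0): flips 1 -> legal
(3,4): flips 1 -> legal
(4,0): flips 1 -> legal
(4,1): no bracket -> illegal
(4,3): flips 1 -> legal
(4,4): flips 1 -> legal
B mobility = 7
-- W to move --
(0,1): no bracket -> illegal
(0,2): no bracket -> illegal
(0,3): no bracket -> illegal
(1,1): flips 1 -> legal
(1,3): flips 2 -> legal
(1,4): no bracket -> illegal
(2,1): no bracket -> illegal
(2,4): no bracket -> illegal
(3,4): no bracket -> illegal
(4,1): no bracket -> illegal
(4,3): no bracket -> illegal
(5,1): flips 1 -> legal
(5,2): no bracket -> illegal
(5,3): flips 1 -> legal
W mobility = 4

Answer: B=7 W=4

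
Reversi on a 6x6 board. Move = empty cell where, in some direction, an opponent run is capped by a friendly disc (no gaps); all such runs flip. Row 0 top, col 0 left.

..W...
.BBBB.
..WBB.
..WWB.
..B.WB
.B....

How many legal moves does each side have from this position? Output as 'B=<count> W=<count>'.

-- B to move --
(0,1): no bracket -> illegal
(0,3): no bracket -> illegal
(2,1): flips 1 -> legal
(3,1): flips 3 -> legal
(3,5): no bracket -> illegal
(4,1): flips 1 -> legal
(4,3): flips 2 -> legal
(5,3): no bracket -> illegal
(5,4): flips 1 -> legal
(5,5): flips 3 -> legal
B mobility = 6
-- W to move --
(0,0): flips 1 -> legal
(0,1): no bracket -> illegal
(0,3): flips 2 -> legal
(0,4): flips 4 -> legal
(0,5): flips 2 -> legal
(1,0): no bracket -> illegal
(1,5): flips 1 -> legal
(2,0): flips 1 -> legal
(2,1): no bracket -> illegal
(2,5): flips 2 -> legal
(3,1): no bracket -> illegal
(3,5): flips 3 -> legal
(4,0): no bracket -> illegal
(4,1): no bracket -> illegal
(4,3): no bracket -> illegal
(5,0): no bracket -> illegal
(5,2): flips 1 -> legal
(5,3): no bracket -> illegal
(5,4): no bracket -> illegal
(5,5): no bracket -> illegal
W mobility = 9

Answer: B=6 W=9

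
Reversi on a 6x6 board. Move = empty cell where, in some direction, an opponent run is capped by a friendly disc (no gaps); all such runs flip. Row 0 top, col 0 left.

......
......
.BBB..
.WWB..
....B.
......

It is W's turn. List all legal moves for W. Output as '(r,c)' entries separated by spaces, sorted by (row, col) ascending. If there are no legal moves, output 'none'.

Answer: (1,0) (1,1) (1,2) (1,3) (1,4) (3,4)

Derivation:
(1,0): flips 1 -> legal
(1,1): flips 1 -> legal
(1,2): flips 1 -> legal
(1,3): flips 1 -> legal
(1,4): flips 1 -> legal
(2,0): no bracket -> illegal
(2,4): no bracket -> illegal
(3,0): no bracket -> illegal
(3,4): flips 1 -> legal
(3,5): no bracket -> illegal
(4,2): no bracket -> illegal
(4,3): no bracket -> illegal
(4,5): no bracket -> illegal
(5,3): no bracket -> illegal
(5,4): no bracket -> illegal
(5,5): no bracket -> illegal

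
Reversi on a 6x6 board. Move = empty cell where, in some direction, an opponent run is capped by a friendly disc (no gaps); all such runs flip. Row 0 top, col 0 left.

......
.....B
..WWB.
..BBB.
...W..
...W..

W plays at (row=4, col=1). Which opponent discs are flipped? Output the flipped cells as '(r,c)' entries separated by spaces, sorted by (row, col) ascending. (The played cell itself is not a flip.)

Answer: (3,2)

Derivation:
Dir NW: first cell '.' (not opp) -> no flip
Dir N: first cell '.' (not opp) -> no flip
Dir NE: opp run (3,2) capped by W -> flip
Dir W: first cell '.' (not opp) -> no flip
Dir E: first cell '.' (not opp) -> no flip
Dir SW: first cell '.' (not opp) -> no flip
Dir S: first cell '.' (not opp) -> no flip
Dir SE: first cell '.' (not opp) -> no flip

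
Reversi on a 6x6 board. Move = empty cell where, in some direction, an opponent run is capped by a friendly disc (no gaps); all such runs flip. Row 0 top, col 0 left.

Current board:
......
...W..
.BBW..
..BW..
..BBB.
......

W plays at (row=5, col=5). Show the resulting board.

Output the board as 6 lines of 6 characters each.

Answer: ......
...W..
.BBW..
..BW..
..BBW.
.....W

Derivation:
Place W at (5,5); scan 8 dirs for brackets.
Dir NW: opp run (4,4) capped by W -> flip
Dir N: first cell '.' (not opp) -> no flip
Dir NE: edge -> no flip
Dir W: first cell '.' (not opp) -> no flip
Dir E: edge -> no flip
Dir SW: edge -> no flip
Dir S: edge -> no flip
Dir SE: edge -> no flip
All flips: (4,4)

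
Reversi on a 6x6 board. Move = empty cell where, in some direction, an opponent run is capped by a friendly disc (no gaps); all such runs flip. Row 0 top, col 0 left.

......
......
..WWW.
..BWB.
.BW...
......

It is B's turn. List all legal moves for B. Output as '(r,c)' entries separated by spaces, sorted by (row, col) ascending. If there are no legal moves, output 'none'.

(1,1): no bracket -> illegal
(1,2): flips 2 -> legal
(1,3): no bracket -> illegal
(1,4): flips 2 -> legal
(1,5): no bracket -> illegal
(2,1): no bracket -> illegal
(2,5): no bracket -> illegal
(3,1): no bracket -> illegal
(3,5): no bracket -> illegal
(4,3): flips 1 -> legal
(4,4): no bracket -> illegal
(5,1): no bracket -> illegal
(5,2): flips 1 -> legal
(5,3): no bracket -> illegal

Answer: (1,2) (1,4) (4,3) (5,2)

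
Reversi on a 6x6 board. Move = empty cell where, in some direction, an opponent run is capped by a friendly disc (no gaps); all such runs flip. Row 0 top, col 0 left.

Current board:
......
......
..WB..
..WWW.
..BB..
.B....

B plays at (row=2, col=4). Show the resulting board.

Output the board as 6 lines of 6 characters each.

Place B at (2,4); scan 8 dirs for brackets.
Dir NW: first cell '.' (not opp) -> no flip
Dir N: first cell '.' (not opp) -> no flip
Dir NE: first cell '.' (not opp) -> no flip
Dir W: first cell 'B' (not opp) -> no flip
Dir E: first cell '.' (not opp) -> no flip
Dir SW: opp run (3,3) capped by B -> flip
Dir S: opp run (3,4), next='.' -> no flip
Dir SE: first cell '.' (not opp) -> no flip
All flips: (3,3)

Answer: ......
......
..WBB.
..WBW.
..BB..
.B....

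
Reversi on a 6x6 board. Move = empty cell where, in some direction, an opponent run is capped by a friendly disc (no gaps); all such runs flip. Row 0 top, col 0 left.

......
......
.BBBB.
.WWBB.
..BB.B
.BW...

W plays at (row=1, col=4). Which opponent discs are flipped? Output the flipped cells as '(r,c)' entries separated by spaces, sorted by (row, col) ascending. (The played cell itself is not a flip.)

Answer: (2,3)

Derivation:
Dir NW: first cell '.' (not opp) -> no flip
Dir N: first cell '.' (not opp) -> no flip
Dir NE: first cell '.' (not opp) -> no flip
Dir W: first cell '.' (not opp) -> no flip
Dir E: first cell '.' (not opp) -> no flip
Dir SW: opp run (2,3) capped by W -> flip
Dir S: opp run (2,4) (3,4), next='.' -> no flip
Dir SE: first cell '.' (not opp) -> no flip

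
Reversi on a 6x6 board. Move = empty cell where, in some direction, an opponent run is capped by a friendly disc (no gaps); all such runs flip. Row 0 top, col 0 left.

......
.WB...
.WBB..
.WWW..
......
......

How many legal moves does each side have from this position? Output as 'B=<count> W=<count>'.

Answer: B=9 W=5

Derivation:
-- B to move --
(0,0): flips 1 -> legal
(0,1): no bracket -> illegal
(0,2): no bracket -> illegal
(1,0): flips 1 -> legal
(2,0): flips 1 -> legal
(2,4): no bracket -> illegal
(3,0): flips 1 -> legal
(3,4): no bracket -> illegal
(4,0): flips 1 -> legal
(4,1): flips 1 -> legal
(4,2): flips 1 -> legal
(4,3): flips 1 -> legal
(4,4): flips 1 -> legal
B mobility = 9
-- W to move --
(0,1): no bracket -> illegal
(0,2): flips 2 -> legal
(0,3): flips 1 -> legal
(1,3): flips 3 -> legal
(1,4): flips 1 -> legal
(2,4): flips 2 -> legal
(3,4): no bracket -> illegal
W mobility = 5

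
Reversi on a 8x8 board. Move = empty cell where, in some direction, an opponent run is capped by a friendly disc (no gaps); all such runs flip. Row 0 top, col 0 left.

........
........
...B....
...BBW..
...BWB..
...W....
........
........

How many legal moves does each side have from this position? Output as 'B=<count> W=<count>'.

-- B to move --
(2,4): no bracket -> illegal
(2,5): flips 1 -> legal
(2,6): no bracket -> illegal
(3,6): flips 1 -> legal
(4,2): no bracket -> illegal
(4,6): no bracket -> illegal
(5,2): no bracket -> illegal
(5,4): flips 1 -> legal
(5,5): flips 1 -> legal
(6,2): no bracket -> illegal
(6,3): flips 1 -> legal
(6,4): no bracket -> illegal
B mobility = 5
-- W to move --
(1,2): no bracket -> illegal
(1,3): flips 3 -> legal
(1,4): no bracket -> illegal
(2,2): flips 1 -> legal
(2,4): flips 1 -> legal
(2,5): no bracket -> illegal
(3,2): flips 2 -> legal
(3,6): no bracket -> illegal
(4,2): flips 1 -> legal
(4,6): flips 1 -> legal
(5,2): no bracket -> illegal
(5,4): no bracket -> illegal
(5,5): flips 1 -> legal
(5,6): no bracket -> illegal
W mobility = 7

Answer: B=5 W=7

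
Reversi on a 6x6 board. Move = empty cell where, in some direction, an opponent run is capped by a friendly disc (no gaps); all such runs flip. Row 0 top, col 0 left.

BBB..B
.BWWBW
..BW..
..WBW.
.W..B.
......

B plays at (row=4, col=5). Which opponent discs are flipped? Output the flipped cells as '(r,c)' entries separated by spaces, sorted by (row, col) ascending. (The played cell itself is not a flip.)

Dir NW: opp run (3,4) (2,3) (1,2) capped by B -> flip
Dir N: first cell '.' (not opp) -> no flip
Dir NE: edge -> no flip
Dir W: first cell 'B' (not opp) -> no flip
Dir E: edge -> no flip
Dir SW: first cell '.' (not opp) -> no flip
Dir S: first cell '.' (not opp) -> no flip
Dir SE: edge -> no flip

Answer: (1,2) (2,3) (3,4)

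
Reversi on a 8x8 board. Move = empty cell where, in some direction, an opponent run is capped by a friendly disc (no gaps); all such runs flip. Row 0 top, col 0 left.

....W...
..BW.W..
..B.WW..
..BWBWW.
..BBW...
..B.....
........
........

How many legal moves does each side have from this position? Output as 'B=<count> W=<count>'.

Answer: B=8 W=6

Derivation:
-- B to move --
(0,2): no bracket -> illegal
(0,3): no bracket -> illegal
(0,5): no bracket -> illegal
(0,6): flips 3 -> legal
(1,4): flips 2 -> legal
(1,6): flips 1 -> legal
(2,3): flips 1 -> legal
(2,6): no bracket -> illegal
(2,7): no bracket -> illegal
(3,7): flips 2 -> legal
(4,5): flips 1 -> legal
(4,6): no bracket -> illegal
(4,7): no bracket -> illegal
(5,3): no bracket -> illegal
(5,4): flips 1 -> legal
(5,5): flips 2 -> legal
B mobility = 8
-- W to move --
(0,1): no bracket -> illegal
(0,2): no bracket -> illegal
(0,3): no bracket -> illegal
(1,1): flips 2 -> legal
(2,1): no bracket -> illegal
(2,3): no bracket -> illegal
(3,1): flips 2 -> legal
(4,1): flips 2 -> legal
(4,5): no bracket -> illegal
(5,1): flips 1 -> legal
(5,3): flips 1 -> legal
(5,4): no bracket -> illegal
(6,1): flips 3 -> legal
(6,2): no bracket -> illegal
(6,3): no bracket -> illegal
W mobility = 6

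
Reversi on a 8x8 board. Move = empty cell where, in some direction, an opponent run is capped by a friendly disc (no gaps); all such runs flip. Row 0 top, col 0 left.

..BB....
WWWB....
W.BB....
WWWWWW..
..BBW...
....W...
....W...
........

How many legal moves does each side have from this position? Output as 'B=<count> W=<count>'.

-- B to move --
(0,0): flips 1 -> legal
(0,1): flips 1 -> legal
(2,1): flips 2 -> legal
(2,4): flips 1 -> legal
(2,5): flips 1 -> legal
(2,6): no bracket -> illegal
(3,6): no bracket -> illegal
(4,0): flips 1 -> legal
(4,1): flips 1 -> legal
(4,5): flips 2 -> legal
(4,6): no bracket -> illegal
(5,3): no bracket -> illegal
(5,5): flips 2 -> legal
(6,3): no bracket -> illegal
(6,5): flips 1 -> legal
(7,3): no bracket -> illegal
(7,4): no bracket -> illegal
(7,5): no bracket -> illegal
B mobility = 10
-- W to move --
(0,1): no bracket -> illegal
(0,4): flips 2 -> legal
(1,4): flips 2 -> legal
(2,1): no bracket -> illegal
(2,4): no bracket -> illegal
(4,1): flips 2 -> legal
(5,1): flips 1 -> legal
(5,2): flips 2 -> legal
(5,3): flips 2 -> legal
W mobility = 6

Answer: B=10 W=6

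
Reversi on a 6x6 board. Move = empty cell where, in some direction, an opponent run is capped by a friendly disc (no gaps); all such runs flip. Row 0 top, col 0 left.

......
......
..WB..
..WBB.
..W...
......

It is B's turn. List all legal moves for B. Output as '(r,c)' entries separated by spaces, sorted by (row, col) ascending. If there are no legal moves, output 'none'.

Answer: (1,1) (2,1) (3,1) (4,1) (5,1)

Derivation:
(1,1): flips 1 -> legal
(1,2): no bracket -> illegal
(1,3): no bracket -> illegal
(2,1): flips 1 -> legal
(3,1): flips 1 -> legal
(4,1): flips 1 -> legal
(4,3): no bracket -> illegal
(5,1): flips 1 -> legal
(5,2): no bracket -> illegal
(5,3): no bracket -> illegal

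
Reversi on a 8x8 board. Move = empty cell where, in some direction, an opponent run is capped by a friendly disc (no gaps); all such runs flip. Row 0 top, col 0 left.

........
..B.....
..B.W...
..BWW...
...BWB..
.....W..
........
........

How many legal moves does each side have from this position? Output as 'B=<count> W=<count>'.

-- B to move --
(1,3): no bracket -> illegal
(1,4): no bracket -> illegal
(1,5): no bracket -> illegal
(2,3): flips 2 -> legal
(2,5): flips 1 -> legal
(3,5): flips 2 -> legal
(4,2): no bracket -> illegal
(4,6): no bracket -> illegal
(5,3): no bracket -> illegal
(5,4): no bracket -> illegal
(5,6): no bracket -> illegal
(6,4): no bracket -> illegal
(6,5): flips 1 -> legal
(6,6): flips 3 -> legal
B mobility = 5
-- W to move --
(0,1): no bracket -> illegal
(0,2): no bracket -> illegal
(0,3): no bracket -> illegal
(1,1): flips 1 -> legal
(1,3): no bracket -> illegal
(2,1): no bracket -> illegal
(2,3): no bracket -> illegal
(3,1): flips 1 -> legal
(3,5): flips 1 -> legal
(3,6): no bracket -> illegal
(4,1): no bracket -> illegal
(4,2): flips 1 -> legal
(4,6): flips 1 -> legal
(5,2): flips 1 -> legal
(5,3): flips 1 -> legal
(5,4): no bracket -> illegal
(5,6): flips 1 -> legal
W mobility = 8

Answer: B=5 W=8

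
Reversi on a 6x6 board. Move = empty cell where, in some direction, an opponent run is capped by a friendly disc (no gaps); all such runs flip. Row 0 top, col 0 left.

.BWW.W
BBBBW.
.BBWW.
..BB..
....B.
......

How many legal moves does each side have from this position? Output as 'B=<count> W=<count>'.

-- B to move --
(0,4): flips 2 -> legal
(1,5): flips 2 -> legal
(2,5): flips 2 -> legal
(3,4): flips 1 -> legal
(3,5): flips 1 -> legal
B mobility = 5
-- W to move --
(0,0): flips 1 -> legal
(0,4): no bracket -> illegal
(2,0): flips 3 -> legal
(3,0): flips 2 -> legal
(3,1): no bracket -> illegal
(3,4): no bracket -> illegal
(3,5): no bracket -> illegal
(4,1): flips 1 -> legal
(4,2): flips 4 -> legal
(4,3): flips 1 -> legal
(4,5): no bracket -> illegal
(5,3): no bracket -> illegal
(5,4): no bracket -> illegal
(5,5): no bracket -> illegal
W mobility = 6

Answer: B=5 W=6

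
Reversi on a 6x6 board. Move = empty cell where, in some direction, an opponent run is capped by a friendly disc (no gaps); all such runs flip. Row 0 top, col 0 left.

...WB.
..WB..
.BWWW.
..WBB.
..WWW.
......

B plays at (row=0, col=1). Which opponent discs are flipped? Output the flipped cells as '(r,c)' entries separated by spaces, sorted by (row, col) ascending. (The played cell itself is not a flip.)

Dir NW: edge -> no flip
Dir N: edge -> no flip
Dir NE: edge -> no flip
Dir W: first cell '.' (not opp) -> no flip
Dir E: first cell '.' (not opp) -> no flip
Dir SW: first cell '.' (not opp) -> no flip
Dir S: first cell '.' (not opp) -> no flip
Dir SE: opp run (1,2) (2,3) capped by B -> flip

Answer: (1,2) (2,3)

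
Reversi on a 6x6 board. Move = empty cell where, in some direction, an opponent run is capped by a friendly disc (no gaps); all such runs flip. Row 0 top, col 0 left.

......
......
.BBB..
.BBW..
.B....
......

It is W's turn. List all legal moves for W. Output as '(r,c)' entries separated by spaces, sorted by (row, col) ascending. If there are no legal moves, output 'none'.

Answer: (1,1) (1,3) (3,0)

Derivation:
(1,0): no bracket -> illegal
(1,1): flips 1 -> legal
(1,2): no bracket -> illegal
(1,3): flips 1 -> legal
(1,4): no bracket -> illegal
(2,0): no bracket -> illegal
(2,4): no bracket -> illegal
(3,0): flips 2 -> legal
(3,4): no bracket -> illegal
(4,0): no bracket -> illegal
(4,2): no bracket -> illegal
(4,3): no bracket -> illegal
(5,0): no bracket -> illegal
(5,1): no bracket -> illegal
(5,2): no bracket -> illegal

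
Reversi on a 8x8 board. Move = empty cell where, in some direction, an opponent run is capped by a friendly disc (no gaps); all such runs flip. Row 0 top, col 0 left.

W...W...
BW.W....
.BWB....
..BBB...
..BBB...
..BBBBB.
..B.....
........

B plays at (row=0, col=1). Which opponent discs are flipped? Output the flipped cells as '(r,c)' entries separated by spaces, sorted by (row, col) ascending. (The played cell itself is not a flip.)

Dir NW: edge -> no flip
Dir N: edge -> no flip
Dir NE: edge -> no flip
Dir W: opp run (0,0), next=edge -> no flip
Dir E: first cell '.' (not opp) -> no flip
Dir SW: first cell 'B' (not opp) -> no flip
Dir S: opp run (1,1) capped by B -> flip
Dir SE: first cell '.' (not opp) -> no flip

Answer: (1,1)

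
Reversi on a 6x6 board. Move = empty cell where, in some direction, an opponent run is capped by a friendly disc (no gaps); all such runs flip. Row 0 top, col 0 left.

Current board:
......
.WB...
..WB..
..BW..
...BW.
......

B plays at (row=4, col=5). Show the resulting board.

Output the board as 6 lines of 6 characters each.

Answer: ......
.WB...
..WB..
..BW..
...BBB
......

Derivation:
Place B at (4,5); scan 8 dirs for brackets.
Dir NW: first cell '.' (not opp) -> no flip
Dir N: first cell '.' (not opp) -> no flip
Dir NE: edge -> no flip
Dir W: opp run (4,4) capped by B -> flip
Dir E: edge -> no flip
Dir SW: first cell '.' (not opp) -> no flip
Dir S: first cell '.' (not opp) -> no flip
Dir SE: edge -> no flip
All flips: (4,4)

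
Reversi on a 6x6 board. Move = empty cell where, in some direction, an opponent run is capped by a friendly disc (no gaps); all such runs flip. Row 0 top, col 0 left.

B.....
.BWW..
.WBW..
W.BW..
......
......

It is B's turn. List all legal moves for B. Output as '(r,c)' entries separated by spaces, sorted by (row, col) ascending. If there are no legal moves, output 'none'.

(0,1): no bracket -> illegal
(0,2): flips 1 -> legal
(0,3): no bracket -> illegal
(0,4): flips 1 -> legal
(1,0): flips 1 -> legal
(1,4): flips 3 -> legal
(2,0): flips 1 -> legal
(2,4): flips 1 -> legal
(3,1): flips 1 -> legal
(3,4): flips 1 -> legal
(4,0): no bracket -> illegal
(4,1): no bracket -> illegal
(4,2): no bracket -> illegal
(4,3): no bracket -> illegal
(4,4): flips 1 -> legal

Answer: (0,2) (0,4) (1,0) (1,4) (2,0) (2,4) (3,1) (3,4) (4,4)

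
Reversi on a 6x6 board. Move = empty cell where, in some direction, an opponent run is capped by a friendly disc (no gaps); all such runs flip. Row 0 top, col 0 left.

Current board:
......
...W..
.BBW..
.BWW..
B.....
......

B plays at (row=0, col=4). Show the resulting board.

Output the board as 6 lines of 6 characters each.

Answer: ....B.
...B..
.BBW..
.BWW..
B.....
......

Derivation:
Place B at (0,4); scan 8 dirs for brackets.
Dir NW: edge -> no flip
Dir N: edge -> no flip
Dir NE: edge -> no flip
Dir W: first cell '.' (not opp) -> no flip
Dir E: first cell '.' (not opp) -> no flip
Dir SW: opp run (1,3) capped by B -> flip
Dir S: first cell '.' (not opp) -> no flip
Dir SE: first cell '.' (not opp) -> no flip
All flips: (1,3)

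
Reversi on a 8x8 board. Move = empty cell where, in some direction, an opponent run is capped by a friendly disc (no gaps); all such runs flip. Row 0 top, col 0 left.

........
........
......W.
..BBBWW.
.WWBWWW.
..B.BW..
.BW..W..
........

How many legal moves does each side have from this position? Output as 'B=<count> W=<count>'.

-- B to move --
(1,5): no bracket -> illegal
(1,6): no bracket -> illegal
(1,7): no bracket -> illegal
(2,4): no bracket -> illegal
(2,5): no bracket -> illegal
(2,7): flips 2 -> legal
(3,0): flips 1 -> legal
(3,1): no bracket -> illegal
(3,7): flips 2 -> legal
(4,0): flips 2 -> legal
(4,7): flips 3 -> legal
(5,0): flips 1 -> legal
(5,1): flips 1 -> legal
(5,3): no bracket -> illegal
(5,6): flips 2 -> legal
(5,7): no bracket -> illegal
(6,3): flips 1 -> legal
(6,4): no bracket -> illegal
(6,6): flips 2 -> legal
(7,1): no bracket -> illegal
(7,2): flips 1 -> legal
(7,3): no bracket -> illegal
(7,4): no bracket -> illegal
(7,5): no bracket -> illegal
(7,6): flips 1 -> legal
B mobility = 12
-- W to move --
(2,1): flips 3 -> legal
(2,2): flips 2 -> legal
(2,3): flips 2 -> legal
(2,4): flips 2 -> legal
(2,5): no bracket -> illegal
(3,1): flips 3 -> legal
(5,0): no bracket -> illegal
(5,1): no bracket -> illegal
(5,3): flips 1 -> legal
(6,0): flips 1 -> legal
(6,3): flips 2 -> legal
(6,4): flips 1 -> legal
(7,0): no bracket -> illegal
(7,1): no bracket -> illegal
(7,2): no bracket -> illegal
W mobility = 9

Answer: B=12 W=9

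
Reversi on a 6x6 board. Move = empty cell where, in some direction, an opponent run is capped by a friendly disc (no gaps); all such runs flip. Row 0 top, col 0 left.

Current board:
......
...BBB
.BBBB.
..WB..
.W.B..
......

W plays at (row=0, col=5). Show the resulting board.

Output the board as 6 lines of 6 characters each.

Place W at (0,5); scan 8 dirs for brackets.
Dir NW: edge -> no flip
Dir N: edge -> no flip
Dir NE: edge -> no flip
Dir W: first cell '.' (not opp) -> no flip
Dir E: edge -> no flip
Dir SW: opp run (1,4) (2,3) capped by W -> flip
Dir S: opp run (1,5), next='.' -> no flip
Dir SE: edge -> no flip
All flips: (1,4) (2,3)

Answer: .....W
...BWB
.BBWB.
..WB..
.W.B..
......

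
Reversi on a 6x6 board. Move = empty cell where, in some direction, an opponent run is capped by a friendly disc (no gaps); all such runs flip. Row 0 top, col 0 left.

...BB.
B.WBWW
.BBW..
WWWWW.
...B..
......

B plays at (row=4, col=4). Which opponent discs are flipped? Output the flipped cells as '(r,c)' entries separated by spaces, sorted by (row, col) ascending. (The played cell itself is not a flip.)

Answer: (3,3)

Derivation:
Dir NW: opp run (3,3) capped by B -> flip
Dir N: opp run (3,4), next='.' -> no flip
Dir NE: first cell '.' (not opp) -> no flip
Dir W: first cell 'B' (not opp) -> no flip
Dir E: first cell '.' (not opp) -> no flip
Dir SW: first cell '.' (not opp) -> no flip
Dir S: first cell '.' (not opp) -> no flip
Dir SE: first cell '.' (not opp) -> no flip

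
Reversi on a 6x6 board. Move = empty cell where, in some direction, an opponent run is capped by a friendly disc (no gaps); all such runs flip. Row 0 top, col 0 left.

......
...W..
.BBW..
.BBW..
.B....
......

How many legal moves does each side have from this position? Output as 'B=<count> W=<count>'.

-- B to move --
(0,2): no bracket -> illegal
(0,3): no bracket -> illegal
(0,4): flips 1 -> legal
(1,2): no bracket -> illegal
(1,4): flips 1 -> legal
(2,4): flips 1 -> legal
(3,4): flips 1 -> legal
(4,2): no bracket -> illegal
(4,3): no bracket -> illegal
(4,4): flips 1 -> legal
B mobility = 5
-- W to move --
(1,0): no bracket -> illegal
(1,1): flips 1 -> legal
(1,2): no bracket -> illegal
(2,0): flips 2 -> legal
(3,0): flips 2 -> legal
(4,0): flips 2 -> legal
(4,2): no bracket -> illegal
(4,3): no bracket -> illegal
(5,0): flips 2 -> legal
(5,1): no bracket -> illegal
(5,2): no bracket -> illegal
W mobility = 5

Answer: B=5 W=5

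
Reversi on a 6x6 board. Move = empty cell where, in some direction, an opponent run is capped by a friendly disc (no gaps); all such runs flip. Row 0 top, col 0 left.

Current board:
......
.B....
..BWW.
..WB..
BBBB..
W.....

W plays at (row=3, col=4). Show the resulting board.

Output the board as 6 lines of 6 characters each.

Place W at (3,4); scan 8 dirs for brackets.
Dir NW: first cell 'W' (not opp) -> no flip
Dir N: first cell 'W' (not opp) -> no flip
Dir NE: first cell '.' (not opp) -> no flip
Dir W: opp run (3,3) capped by W -> flip
Dir E: first cell '.' (not opp) -> no flip
Dir SW: opp run (4,3), next='.' -> no flip
Dir S: first cell '.' (not opp) -> no flip
Dir SE: first cell '.' (not opp) -> no flip
All flips: (3,3)

Answer: ......
.B....
..BWW.
..WWW.
BBBB..
W.....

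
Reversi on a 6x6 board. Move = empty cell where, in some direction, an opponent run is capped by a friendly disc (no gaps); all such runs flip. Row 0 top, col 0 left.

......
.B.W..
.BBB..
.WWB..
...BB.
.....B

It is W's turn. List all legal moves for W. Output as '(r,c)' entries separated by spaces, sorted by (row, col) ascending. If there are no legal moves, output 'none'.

Answer: (0,1) (1,0) (1,2) (1,4) (3,4) (5,3) (5,4)

Derivation:
(0,0): no bracket -> illegal
(0,1): flips 2 -> legal
(0,2): no bracket -> illegal
(1,0): flips 1 -> legal
(1,2): flips 1 -> legal
(1,4): flips 1 -> legal
(2,0): no bracket -> illegal
(2,4): no bracket -> illegal
(3,0): no bracket -> illegal
(3,4): flips 1 -> legal
(3,5): no bracket -> illegal
(4,2): no bracket -> illegal
(4,5): no bracket -> illegal
(5,2): no bracket -> illegal
(5,3): flips 3 -> legal
(5,4): flips 1 -> legal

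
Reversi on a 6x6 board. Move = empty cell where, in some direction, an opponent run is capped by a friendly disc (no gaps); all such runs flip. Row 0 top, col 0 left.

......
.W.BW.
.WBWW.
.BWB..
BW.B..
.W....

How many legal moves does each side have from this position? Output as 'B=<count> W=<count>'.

-- B to move --
(0,0): flips 1 -> legal
(0,1): flips 2 -> legal
(0,2): no bracket -> illegal
(0,3): no bracket -> illegal
(0,4): no bracket -> illegal
(0,5): no bracket -> illegal
(1,0): flips 2 -> legal
(1,2): no bracket -> illegal
(1,5): flips 2 -> legal
(2,0): flips 1 -> legal
(2,5): flips 2 -> legal
(3,0): no bracket -> illegal
(3,4): no bracket -> illegal
(3,5): flips 1 -> legal
(4,2): flips 2 -> legal
(5,0): no bracket -> illegal
(5,2): no bracket -> illegal
B mobility = 8
-- W to move --
(0,2): flips 1 -> legal
(0,3): flips 1 -> legal
(0,4): no bracket -> illegal
(1,2): flips 2 -> legal
(2,0): no bracket -> illegal
(3,0): flips 1 -> legal
(3,4): flips 1 -> legal
(4,2): flips 1 -> legal
(4,4): flips 2 -> legal
(5,0): no bracket -> illegal
(5,2): no bracket -> illegal
(5,3): flips 2 -> legal
(5,4): flips 1 -> legal
W mobility = 9

Answer: B=8 W=9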